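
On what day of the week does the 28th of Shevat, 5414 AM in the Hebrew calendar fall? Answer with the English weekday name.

Equivalently 15 February 1654 Gregorian, JDN 2325217.
2325217 ≡ 6 (mod 7); counting from Monday = 0 gives Sunday.

Sunday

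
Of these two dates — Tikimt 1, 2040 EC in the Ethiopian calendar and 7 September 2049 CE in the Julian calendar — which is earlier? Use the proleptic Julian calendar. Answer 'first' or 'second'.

First date → JDN 2468996; second date → JDN 2469705.
JDN 2468996 < JDN 2469705, so the first date is earlier.

first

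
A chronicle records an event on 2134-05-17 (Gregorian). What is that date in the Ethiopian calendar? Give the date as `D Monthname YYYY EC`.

Both dates share Julian Day Number 2500624; in the Ethiopian calendar that is 8 Ginbot 2126 EC.

8 Ginbot 2126 EC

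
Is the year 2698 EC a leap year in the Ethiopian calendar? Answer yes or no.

2698 mod 4 = 2; in the Ethiopian calendar a year is leap when year mod 4 = 3, so it is a common year.

no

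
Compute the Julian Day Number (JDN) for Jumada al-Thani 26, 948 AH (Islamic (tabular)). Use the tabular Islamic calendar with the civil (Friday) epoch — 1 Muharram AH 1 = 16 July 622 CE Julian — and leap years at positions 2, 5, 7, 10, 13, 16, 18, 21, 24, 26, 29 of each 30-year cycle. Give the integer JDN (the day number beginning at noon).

2284198

Equivalently 27 October 1541 (proleptic Gregorian).
JDN 2451545 is 1 January 2000 CE (Gregorian); the target day is −167347 days from there, so JDN = 2284198.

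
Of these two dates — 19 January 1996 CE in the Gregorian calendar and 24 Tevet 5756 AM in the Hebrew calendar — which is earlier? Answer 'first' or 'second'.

second

The two dates have Julian Day Numbers 2450102 and 2450099 respectively.
Since 2450099 < 2450102, the second date comes first.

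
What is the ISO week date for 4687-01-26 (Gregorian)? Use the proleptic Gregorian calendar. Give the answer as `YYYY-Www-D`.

4687-W04-3

The weekday is Wednesday (ISO weekday 3).
That Wednesday belongs to ISO week 4 of ISO year 4687.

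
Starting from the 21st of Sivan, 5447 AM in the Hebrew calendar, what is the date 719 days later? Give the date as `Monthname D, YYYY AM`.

Sivan 2, 5449 AM

JDN of the 21st of Sivan, 5447 AM = 2337377.
2337377 + 719 = 2338096.
JDN 2338096 in the Hebrew calendar is Sivan 2, 5449 AM.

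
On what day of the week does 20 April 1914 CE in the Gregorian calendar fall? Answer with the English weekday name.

Since JDN mod 7 = 0 (0 = Monday), the day is Monday.

Monday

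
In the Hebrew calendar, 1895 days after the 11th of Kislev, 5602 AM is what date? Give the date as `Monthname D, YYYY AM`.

Shevat 15, 5607 AM

JDN of the 11th of Kislev, 5602 AM = 2393799.
2393799 + 1895 = 2395694.
JDN 2395694 in the Hebrew calendar is Shevat 15, 5607 AM.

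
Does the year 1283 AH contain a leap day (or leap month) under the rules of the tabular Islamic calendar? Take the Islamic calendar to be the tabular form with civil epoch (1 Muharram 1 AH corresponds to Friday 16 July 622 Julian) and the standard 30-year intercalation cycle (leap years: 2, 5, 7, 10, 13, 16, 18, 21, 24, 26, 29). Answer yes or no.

no

Year 1283 AH is year 23 of its 30-year cycle; leap positions are 2, 5, 7, 10, 13, 16, 18, 21, 24, 26, 29, so it is a common year (354 days).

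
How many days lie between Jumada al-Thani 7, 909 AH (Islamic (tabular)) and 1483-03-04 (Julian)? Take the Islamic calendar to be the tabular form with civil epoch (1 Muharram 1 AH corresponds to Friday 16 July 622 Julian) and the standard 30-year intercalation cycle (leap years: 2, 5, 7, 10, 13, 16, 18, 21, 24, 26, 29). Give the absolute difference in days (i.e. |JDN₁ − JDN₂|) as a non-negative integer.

First date → JDN 2270359; second date → JDN 2262786.
The interval is |2270359 − 2262786| = 7573 days.

7573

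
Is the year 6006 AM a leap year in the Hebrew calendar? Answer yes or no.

Hebrew year 6006 is year 2 of its 19-year Metonic cycle; leap years are at positions 3, 6, 8, 11, 14, 17, 19, so it is a common year (12 months).

no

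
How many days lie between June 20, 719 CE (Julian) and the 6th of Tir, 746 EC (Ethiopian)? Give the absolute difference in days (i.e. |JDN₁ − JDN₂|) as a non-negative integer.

12614

JDN of the first date = 1983843.
JDN of the second date = 1996457.
|1996457 − 1983843| = 12614.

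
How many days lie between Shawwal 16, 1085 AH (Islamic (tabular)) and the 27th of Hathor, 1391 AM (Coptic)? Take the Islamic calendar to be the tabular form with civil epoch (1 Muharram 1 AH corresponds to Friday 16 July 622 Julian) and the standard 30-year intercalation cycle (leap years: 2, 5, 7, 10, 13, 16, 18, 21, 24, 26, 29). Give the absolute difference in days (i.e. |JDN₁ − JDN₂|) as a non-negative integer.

JDN of the first date = 2332854.
JDN of the second date = 2332813.
|2332813 − 2332854| = 41.

41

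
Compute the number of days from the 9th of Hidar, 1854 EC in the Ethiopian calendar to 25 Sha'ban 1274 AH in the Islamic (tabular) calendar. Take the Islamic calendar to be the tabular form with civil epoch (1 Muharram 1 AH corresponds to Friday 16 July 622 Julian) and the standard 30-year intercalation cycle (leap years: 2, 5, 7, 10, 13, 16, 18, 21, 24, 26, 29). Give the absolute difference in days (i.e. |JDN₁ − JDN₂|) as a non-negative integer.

JDN of the first date = 2401097.
JDN of the second date = 2399780.
|2399780 − 2401097| = 1317.

1317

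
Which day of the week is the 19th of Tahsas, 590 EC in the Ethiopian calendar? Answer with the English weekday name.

This is JDN 1939461 (17 December 597 Gregorian).
Since JDN mod 7 = 6 (0 = Monday), the day is Sunday.

Sunday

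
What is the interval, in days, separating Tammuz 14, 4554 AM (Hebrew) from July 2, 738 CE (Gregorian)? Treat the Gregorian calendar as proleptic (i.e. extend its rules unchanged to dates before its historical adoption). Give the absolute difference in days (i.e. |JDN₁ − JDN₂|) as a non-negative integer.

First date → JDN 2011235; second date → JDN 1990791.
The interval is |2011235 − 1990791| = 20444 days.

20444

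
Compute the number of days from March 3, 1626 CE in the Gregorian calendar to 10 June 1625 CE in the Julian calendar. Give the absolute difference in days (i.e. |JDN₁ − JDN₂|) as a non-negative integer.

JDN of the first date = 2315006.
JDN of the second date = 2314750.
|2314750 − 2315006| = 256.

256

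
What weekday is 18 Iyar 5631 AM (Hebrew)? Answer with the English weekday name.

In the Gregorian calendar this is 9 May 1871 (JDN 2404557).
2404557 ≡ 1 (mod 7); counting from Monday = 0 gives Tuesday.

Tuesday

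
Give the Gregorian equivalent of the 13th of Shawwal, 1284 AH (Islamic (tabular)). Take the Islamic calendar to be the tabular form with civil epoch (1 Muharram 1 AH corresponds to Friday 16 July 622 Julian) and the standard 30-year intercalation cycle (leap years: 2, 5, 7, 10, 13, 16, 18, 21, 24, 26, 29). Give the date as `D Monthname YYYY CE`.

Both dates share Julian Day Number 2403370; in the Gregorian calendar that is 7 February 1868 CE.

7 February 1868 CE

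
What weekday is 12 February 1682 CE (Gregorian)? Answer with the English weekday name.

JDN 2335441 mod 7 = 3, and JDN 0 was a Monday, so this is a Thursday.

Thursday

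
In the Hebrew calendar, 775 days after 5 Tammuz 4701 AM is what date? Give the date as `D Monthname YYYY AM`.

12 Elul 4703 AM

JDN of 5 Tammuz 4701 AM = 2064942.
2064942 + 775 = 2065717.
JDN 2065717 in the Hebrew calendar is 12 Elul 4703 AM.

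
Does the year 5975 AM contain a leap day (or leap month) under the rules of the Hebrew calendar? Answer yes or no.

no

Hebrew year 5975 is year 9 of its 19-year Metonic cycle; leap years are at positions 3, 6, 8, 11, 14, 17, 19, so it is a common year (12 months).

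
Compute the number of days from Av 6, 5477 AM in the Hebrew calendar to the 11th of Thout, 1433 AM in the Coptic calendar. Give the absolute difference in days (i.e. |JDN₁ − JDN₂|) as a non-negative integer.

298

First date → JDN 2348376; second date → JDN 2348078.
The interval is |2348376 − 2348078| = 298 days.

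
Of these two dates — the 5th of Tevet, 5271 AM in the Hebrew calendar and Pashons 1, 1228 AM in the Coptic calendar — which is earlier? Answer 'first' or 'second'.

First date → JDN 2272925; second date → JDN 2273432.
JDN 2272925 < JDN 2273432, so the first date is earlier.

first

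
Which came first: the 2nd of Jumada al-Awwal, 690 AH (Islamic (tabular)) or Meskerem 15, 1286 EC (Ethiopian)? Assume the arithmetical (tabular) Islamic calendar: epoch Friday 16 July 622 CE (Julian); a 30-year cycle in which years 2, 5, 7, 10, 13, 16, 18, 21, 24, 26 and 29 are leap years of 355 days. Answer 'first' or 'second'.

first

Converting both to JDN: 2192718 vs 2193581; the smaller is the first.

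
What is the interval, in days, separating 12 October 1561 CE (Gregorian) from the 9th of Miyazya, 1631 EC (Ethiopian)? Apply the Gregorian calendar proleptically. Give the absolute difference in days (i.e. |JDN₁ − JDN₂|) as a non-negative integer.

First date → JDN 2291488; second date → JDN 2319796.
The interval is |2291488 − 2319796| = 28308 days.

28308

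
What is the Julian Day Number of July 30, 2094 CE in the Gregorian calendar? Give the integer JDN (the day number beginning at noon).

2486089

JDN 2400001 is 17 November 1858 CE (Gregorian), MJD 0; the target day is +86088 days from there, so JDN = 2486089.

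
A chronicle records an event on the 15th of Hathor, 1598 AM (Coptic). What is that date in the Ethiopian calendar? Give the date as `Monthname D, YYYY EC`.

Both dates share Julian Day Number 2408408; in the Ethiopian calendar that is 15 Hidar 1874 EC.

Hidar 15, 1874 EC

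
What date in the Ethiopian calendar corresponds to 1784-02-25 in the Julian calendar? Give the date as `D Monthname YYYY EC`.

Julian Day Number of the source date = 2372719.
Converting JDN 2372719 to the Ethiopian calendar gives 30 Yekatit 1776 EC.

30 Yekatit 1776 EC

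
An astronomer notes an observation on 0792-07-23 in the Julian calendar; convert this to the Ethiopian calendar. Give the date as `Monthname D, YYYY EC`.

Hamle 29, 784 EC

The source date corresponds to 27 July 792 in the proleptic Gregorian calendar (JDN 2010540).
That day falls on 29 Hamle 784 EC in the Ethiopian calendar.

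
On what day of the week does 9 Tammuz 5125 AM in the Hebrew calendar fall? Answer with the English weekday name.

Monday

Equivalently 8 July 1365 Gregorian, JDN 2219805.
Since JDN mod 7 = 0 (0 = Monday), the day is Monday.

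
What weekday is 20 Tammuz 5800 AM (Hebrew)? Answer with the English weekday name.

This is JDN 2466337 (1 July 2040 Gregorian).
2466337 ≡ 6 (mod 7); counting from Monday = 0 gives Sunday.

Sunday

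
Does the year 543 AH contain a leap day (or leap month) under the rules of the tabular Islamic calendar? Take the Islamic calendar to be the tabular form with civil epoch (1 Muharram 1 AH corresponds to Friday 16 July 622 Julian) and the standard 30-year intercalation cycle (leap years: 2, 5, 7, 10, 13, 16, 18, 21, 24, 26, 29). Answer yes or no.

Year 543 AH is year 3 of its 30-year cycle; leap positions are 2, 5, 7, 10, 13, 16, 18, 21, 24, 26, 29, so it is a common year (354 days).

no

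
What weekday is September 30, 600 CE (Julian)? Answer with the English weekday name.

Friday

This is JDN 1940481 (3 October 600 Gregorian).
Since JDN mod 7 = 4 (0 = Monday), the day is Friday.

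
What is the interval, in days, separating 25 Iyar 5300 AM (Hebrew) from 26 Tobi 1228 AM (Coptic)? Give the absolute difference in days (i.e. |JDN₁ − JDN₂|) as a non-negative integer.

First date → JDN 2283665; second date → JDN 2273337.
The interval is |2283665 − 2273337| = 10328 days.

10328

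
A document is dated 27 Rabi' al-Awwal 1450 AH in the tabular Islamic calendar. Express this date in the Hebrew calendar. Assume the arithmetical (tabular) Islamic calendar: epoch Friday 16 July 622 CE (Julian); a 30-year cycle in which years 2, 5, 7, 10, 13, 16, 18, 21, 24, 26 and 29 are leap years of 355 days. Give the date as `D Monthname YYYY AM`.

Julian Day Number of the source date = 2462002.
Converting JDN 2462002 to the Hebrew calendar gives 26 Av 5788 AM.

26 Av 5788 AM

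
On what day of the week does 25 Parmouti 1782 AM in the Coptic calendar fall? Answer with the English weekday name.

This is JDN 2475774 (3 May 2066 Gregorian).
JDN 2475774 mod 7 = 0, and JDN 0 was a Monday, so this is a Monday.

Monday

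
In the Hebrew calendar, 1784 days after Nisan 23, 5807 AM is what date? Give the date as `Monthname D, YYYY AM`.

Adar II 6, 5812 AM

Counting 1784 days forward from JDN 2468820 reaches JDN 2470604, which is Adar II 6, 5812 AM.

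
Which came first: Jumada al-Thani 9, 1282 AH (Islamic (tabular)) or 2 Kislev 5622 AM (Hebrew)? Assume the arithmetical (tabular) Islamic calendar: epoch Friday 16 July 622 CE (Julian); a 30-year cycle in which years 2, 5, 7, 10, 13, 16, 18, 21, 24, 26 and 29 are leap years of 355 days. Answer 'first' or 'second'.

second

Converting both to JDN: 2402540 vs 2401085; the smaller is the second.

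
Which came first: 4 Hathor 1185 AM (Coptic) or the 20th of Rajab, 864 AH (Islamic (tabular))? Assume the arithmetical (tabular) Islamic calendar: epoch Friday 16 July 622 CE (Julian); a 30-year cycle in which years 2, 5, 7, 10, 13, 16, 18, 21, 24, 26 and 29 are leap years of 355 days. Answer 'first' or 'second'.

second

Converting both to JDN: 2257549 vs 2254454; the smaller is the second.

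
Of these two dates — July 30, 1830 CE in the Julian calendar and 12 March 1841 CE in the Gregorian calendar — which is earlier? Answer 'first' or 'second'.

First date → JDN 2389676; second date → JDN 2393542.
JDN 2389676 < JDN 2393542, so the first date is earlier.

first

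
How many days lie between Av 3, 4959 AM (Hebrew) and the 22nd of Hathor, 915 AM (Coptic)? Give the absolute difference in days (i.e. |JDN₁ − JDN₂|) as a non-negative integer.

First date → JDN 2159201; second date → JDN 2158949.
The interval is |2159201 − 2158949| = 252 days.

252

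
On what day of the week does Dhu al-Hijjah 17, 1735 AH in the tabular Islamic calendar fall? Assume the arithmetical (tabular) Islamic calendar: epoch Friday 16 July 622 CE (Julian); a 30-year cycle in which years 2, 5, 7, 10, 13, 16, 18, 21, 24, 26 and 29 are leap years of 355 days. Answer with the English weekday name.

Monday

This is JDN 2563253 (6 November 2305 Gregorian).
JDN 2563253 mod 7 = 0, and JDN 0 was a Monday, so this is a Monday.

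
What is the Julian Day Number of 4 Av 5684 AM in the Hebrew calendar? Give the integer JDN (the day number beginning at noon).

2424002

In the Gregorian calendar the same day is 4 August 1924.
JDN 2400001 is 17 November 1858 CE (Gregorian), MJD 0; the target day is +24001 days from there, so JDN = 2424002.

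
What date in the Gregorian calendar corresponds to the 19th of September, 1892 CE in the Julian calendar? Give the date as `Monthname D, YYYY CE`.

The Julian–Gregorian offset here is 12 days (Julian trailing).
19 September 1892 Julian + 12 days → 1 October 1892 Gregorian.

October 1, 1892 CE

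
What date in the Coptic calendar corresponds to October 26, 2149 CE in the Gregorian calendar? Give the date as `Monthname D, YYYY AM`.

Paopi 15, 1866 AM

Julian Day Number of the source date = 2506265.
Converting JDN 2506265 to the Coptic calendar gives 15 Paopi 1866 AM.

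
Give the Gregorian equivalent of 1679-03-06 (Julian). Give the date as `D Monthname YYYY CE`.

16 March 1679 CE

For dates in this range the Gregorian date is 10 days ahead of the Julian.
6 March 1679 Julian + 10 days → 16 March 1679 Gregorian.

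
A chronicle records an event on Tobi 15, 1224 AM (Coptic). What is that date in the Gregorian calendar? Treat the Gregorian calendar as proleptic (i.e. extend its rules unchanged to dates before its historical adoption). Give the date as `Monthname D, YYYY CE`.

Both dates share Julian Day Number 2271865; in the Gregorian calendar that is 21 January 1508 CE.

January 21, 1508 CE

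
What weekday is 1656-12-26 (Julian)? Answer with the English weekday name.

Friday

This is JDN 2326272 (5 January 1657 Gregorian).
JDN 2326272 mod 7 = 4, and JDN 0 was a Monday, so this is a Friday.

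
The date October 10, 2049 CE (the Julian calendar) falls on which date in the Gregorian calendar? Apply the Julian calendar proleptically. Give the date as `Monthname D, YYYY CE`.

For dates in this range the Gregorian date is 13 days ahead of the Julian.
10 October 2049 Julian + 13 days → 23 October 2049 Gregorian.

October 23, 2049 CE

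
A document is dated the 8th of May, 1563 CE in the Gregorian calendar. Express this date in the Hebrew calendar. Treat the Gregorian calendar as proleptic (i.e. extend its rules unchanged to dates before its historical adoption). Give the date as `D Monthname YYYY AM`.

Both dates share Julian Day Number 2292061; in the Hebrew calendar that is 5 Iyar 5323 AM.

5 Iyar 5323 AM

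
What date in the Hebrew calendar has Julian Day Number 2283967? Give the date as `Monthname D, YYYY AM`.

The proleptic Gregorian equivalent of JDN 2283967 is 10 March 1541.
In the Hebrew calendar that day is Adar II 1, 5301 AM.

Adar II 1, 5301 AM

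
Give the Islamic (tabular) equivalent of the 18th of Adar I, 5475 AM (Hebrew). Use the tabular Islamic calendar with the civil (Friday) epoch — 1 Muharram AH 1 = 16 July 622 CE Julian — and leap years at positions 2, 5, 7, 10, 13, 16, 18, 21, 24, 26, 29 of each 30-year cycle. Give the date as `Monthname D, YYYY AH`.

Julian Day Number of the source date = 2347502.
Converting JDN 2347502 to the tabular Islamic calendar gives 16 Safar 1127 AH.

Safar 16, 1127 AH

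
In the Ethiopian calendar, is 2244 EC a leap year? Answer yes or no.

2244 mod 4 = 0; in the Ethiopian calendar a year is leap when year mod 4 = 3, so it is a common year.

no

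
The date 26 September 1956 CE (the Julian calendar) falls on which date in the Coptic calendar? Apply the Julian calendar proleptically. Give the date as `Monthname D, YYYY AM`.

Both dates share Julian Day Number 2435756; in the Coptic calendar that is 29 Thout 1673 AM.

Thout 29, 1673 AM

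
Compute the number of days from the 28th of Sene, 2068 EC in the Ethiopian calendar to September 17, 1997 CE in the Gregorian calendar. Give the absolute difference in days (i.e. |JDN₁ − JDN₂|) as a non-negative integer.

First date → JDN 2479490; second date → JDN 2450709.
The interval is |2479490 − 2450709| = 28781 days.

28781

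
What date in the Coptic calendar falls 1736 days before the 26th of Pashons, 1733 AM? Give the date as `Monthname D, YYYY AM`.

JDN of the 26th of Pashons, 1733 AM = 2457908.
2457908 − 1736 = 2456172.
JDN 2456172 in the Coptic calendar is Mesori 26, 1728 AM.

Mesori 26, 1728 AM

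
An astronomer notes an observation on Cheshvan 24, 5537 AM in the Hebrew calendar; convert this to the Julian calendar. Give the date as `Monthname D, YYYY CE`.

October 26, 1776 CE

Julian Day Number of the source date = 2370041.
Converting JDN 2370041 to the Julian calendar gives 26 October 1776 CE.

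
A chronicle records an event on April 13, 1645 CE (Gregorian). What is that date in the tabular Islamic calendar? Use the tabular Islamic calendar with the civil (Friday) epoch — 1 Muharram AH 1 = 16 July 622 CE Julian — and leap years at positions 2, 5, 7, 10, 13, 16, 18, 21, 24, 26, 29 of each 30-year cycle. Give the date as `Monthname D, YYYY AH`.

Julian Day Number of the source date = 2321987.
Converting JDN 2321987 to the tabular Islamic calendar gives 16 Safar 1055 AH.

Safar 16, 1055 AH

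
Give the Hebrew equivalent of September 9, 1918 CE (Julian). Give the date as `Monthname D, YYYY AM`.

Julian Day Number of the source date = 2421859.
Converting JDN 2421859 to the Hebrew calendar gives 16 Tishrei 5679 AM.

Tishrei 16, 5679 AM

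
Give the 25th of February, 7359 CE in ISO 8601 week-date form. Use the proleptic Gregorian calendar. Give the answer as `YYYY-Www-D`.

The weekday is Sunday (ISO weekday 7).
That Sunday belongs to ISO week 8 of ISO year 7359.

7359-W08-7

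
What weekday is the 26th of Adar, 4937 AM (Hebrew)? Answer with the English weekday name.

Sunday

Equivalently 6 March 1177 Gregorian, JDN 2151015.
2151015 ≡ 6 (mod 7); counting from Monday = 0 gives Sunday.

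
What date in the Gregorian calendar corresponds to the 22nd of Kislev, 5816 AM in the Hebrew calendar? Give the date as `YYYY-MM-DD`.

2055-12-12

Julian Day Number of the source date = 2471979.
Converting JDN 2471979 to the Gregorian calendar gives 12 December 2055 CE.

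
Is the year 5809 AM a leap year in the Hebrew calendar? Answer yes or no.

Hebrew year 5809 is year 14 of its 19-year Metonic cycle; leap years are at positions 3, 6, 8, 11, 14, 17, 19, so it is a leap year (13 months).

yes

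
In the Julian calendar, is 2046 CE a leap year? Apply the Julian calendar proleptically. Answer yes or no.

2046 mod 4 = 2, so it is a common year in the Julian calendar.

no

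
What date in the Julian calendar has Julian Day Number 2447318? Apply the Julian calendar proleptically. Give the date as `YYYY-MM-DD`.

1988-05-23

JDN 2447318 is 5 June 1988 in the Gregorian calendar.
In the Julian calendar that day is 1988-05-23.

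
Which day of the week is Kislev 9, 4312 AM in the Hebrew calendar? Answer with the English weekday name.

In the proleptic Gregorian calendar this is 25 November 551 (JDN 1922637).
Since JDN mod 7 = 3 (0 = Monday), the day is Thursday.

Thursday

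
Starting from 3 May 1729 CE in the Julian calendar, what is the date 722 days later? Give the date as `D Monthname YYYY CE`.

25 April 1731 CE

Counting 722 days forward from JDN 2352698 reaches JDN 2353420, which is 25 April 1731 CE.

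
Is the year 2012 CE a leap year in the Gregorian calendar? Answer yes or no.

2012 is divisible by 4 and not by 100, so it is a leap year.

yes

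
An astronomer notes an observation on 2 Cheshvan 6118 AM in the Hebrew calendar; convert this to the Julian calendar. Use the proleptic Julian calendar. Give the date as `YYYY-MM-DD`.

The source date corresponds to 17 October 2357 in the Gregorian calendar (JDN 2582226).
That day falls on 1 October 2357 CE in the Julian calendar.

2357-10-01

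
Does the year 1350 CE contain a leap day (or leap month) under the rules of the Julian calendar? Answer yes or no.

1350 mod 4 = 2, so it is a common year in the Julian calendar.

no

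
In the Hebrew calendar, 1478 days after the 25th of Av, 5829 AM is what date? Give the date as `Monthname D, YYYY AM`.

Av 26, 5833 AM

JDN of the 25th of Av, 5829 AM = 2476971.
2476971 + 1478 = 2478449.
JDN 2478449 in the Hebrew calendar is Av 26, 5833 AM.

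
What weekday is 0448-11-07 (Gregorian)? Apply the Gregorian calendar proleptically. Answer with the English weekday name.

1885000 ≡ 5 (mod 7); counting from Monday = 0 gives Saturday.

Saturday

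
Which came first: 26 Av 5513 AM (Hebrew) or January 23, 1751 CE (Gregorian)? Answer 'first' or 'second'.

second

The two dates have Julian Day Numbers 2361568 and 2360622 respectively.
Since 2360622 < 2361568, the second date comes first.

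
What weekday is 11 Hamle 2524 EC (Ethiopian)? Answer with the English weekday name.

Tuesday

Equivalently 22 July 2532 Gregorian, JDN 2646057.
2646057 ≡ 1 (mod 7); counting from Monday = 0 gives Tuesday.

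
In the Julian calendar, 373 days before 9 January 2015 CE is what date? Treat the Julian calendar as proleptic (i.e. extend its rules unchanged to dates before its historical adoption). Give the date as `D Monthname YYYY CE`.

The starting date is JDN 2457045; 2457045 − 373 = 2456672.
JDN 2456672 corresponds to 1 January 2014 CE.

1 January 2014 CE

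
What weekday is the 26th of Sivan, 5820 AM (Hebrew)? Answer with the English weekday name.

Equivalently 24 June 2060 Gregorian, JDN 2473635.
2473635 ≡ 3 (mod 7); counting from Monday = 0 gives Thursday.

Thursday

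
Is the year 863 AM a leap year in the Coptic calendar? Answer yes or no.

863 mod 4 = 3; in the Coptic calendar a year is leap when year mod 4 = 3, so it is a leap year.

yes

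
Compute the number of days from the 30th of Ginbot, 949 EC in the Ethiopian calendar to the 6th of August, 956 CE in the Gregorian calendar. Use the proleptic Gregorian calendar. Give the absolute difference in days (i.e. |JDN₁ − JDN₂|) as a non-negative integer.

First date → JDN 2070747; second date → JDN 2070450.
The interval is |2070747 − 2070450| = 297 days.

297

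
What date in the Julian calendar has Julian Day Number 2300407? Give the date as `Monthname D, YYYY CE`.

The Gregorian equivalent of JDN 2300407 is 14 March 1586.
In the Julian calendar that day is March 4, 1586 CE.

March 4, 1586 CE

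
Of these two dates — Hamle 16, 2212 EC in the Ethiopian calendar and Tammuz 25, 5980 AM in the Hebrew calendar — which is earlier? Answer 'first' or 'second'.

First date → JDN 2532104; second date → JDN 2532105.
JDN 2532104 < JDN 2532105, so the first date is earlier.

first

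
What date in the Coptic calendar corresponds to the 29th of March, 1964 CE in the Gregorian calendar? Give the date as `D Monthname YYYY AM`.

Both dates share Julian Day Number 2438484; in the Coptic calendar that is 20 Paremhat 1680 AM.

20 Paremhat 1680 AM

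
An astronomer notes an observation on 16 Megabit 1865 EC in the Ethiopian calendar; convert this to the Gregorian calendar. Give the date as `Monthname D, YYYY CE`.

Both dates share Julian Day Number 2405242; in the Gregorian calendar that is 24 March 1873 CE.

March 24, 1873 CE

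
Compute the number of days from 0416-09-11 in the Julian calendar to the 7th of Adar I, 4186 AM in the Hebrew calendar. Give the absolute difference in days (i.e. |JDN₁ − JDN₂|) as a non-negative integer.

First date → JDN 1873256; second date → JDN 1876685.
The interval is |1873256 − 1876685| = 3429 days.

3429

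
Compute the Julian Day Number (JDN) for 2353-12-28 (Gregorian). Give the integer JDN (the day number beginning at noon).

JDN 2400001 is 17 November 1858 CE (Gregorian), MJD 0; the target day is +180836 days from there, so JDN = 2580837.

2580837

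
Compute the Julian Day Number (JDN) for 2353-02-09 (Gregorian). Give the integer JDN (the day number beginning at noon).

2580515

JDN 2299161 is 15 October 1582 CE (Gregorian); the target day is +281354 days from there, so JDN = 2580515.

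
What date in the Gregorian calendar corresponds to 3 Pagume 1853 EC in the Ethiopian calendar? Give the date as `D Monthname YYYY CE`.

7 September 1861 CE

Julian Day Number of the source date = 2401026.
Converting JDN 2401026 to the Gregorian calendar gives 7 September 1861 CE.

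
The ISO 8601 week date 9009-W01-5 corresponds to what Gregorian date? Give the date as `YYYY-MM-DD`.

ISO week 1 of 9009 is the week containing the first Thursday of 9009.
Week 1, day 5 (Friday) lands on 9009-01-06.

9009-01-06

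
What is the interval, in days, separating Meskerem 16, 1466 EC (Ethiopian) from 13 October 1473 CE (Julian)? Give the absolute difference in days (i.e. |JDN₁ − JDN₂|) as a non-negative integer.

JDN of the first date = 2259327.
JDN of the second date = 2259357.
|2259357 − 2259327| = 30.

30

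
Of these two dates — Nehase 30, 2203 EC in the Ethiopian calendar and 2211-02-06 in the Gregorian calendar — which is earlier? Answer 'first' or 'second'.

second

Converting both to JDN: 2528860 vs 2528647; the smaller is the second.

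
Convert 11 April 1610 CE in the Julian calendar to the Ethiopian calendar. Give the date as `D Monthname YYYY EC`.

Both dates share Julian Day Number 2309211; in the Ethiopian calendar that is 16 Miyazya 1602 EC.

16 Miyazya 1602 EC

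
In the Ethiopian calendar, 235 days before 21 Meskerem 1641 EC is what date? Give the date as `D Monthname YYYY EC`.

The starting date is JDN 2323251; 2323251 − 235 = 2323016.
JDN 2323016 corresponds to 1 Yekatit 1640 EC.

1 Yekatit 1640 EC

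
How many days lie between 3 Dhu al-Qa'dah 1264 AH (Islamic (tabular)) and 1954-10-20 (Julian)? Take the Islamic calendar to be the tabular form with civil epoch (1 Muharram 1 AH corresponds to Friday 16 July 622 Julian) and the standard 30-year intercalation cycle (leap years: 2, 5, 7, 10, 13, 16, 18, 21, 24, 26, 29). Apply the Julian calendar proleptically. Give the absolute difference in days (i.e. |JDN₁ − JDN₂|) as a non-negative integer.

38747

First date → JDN 2396302; second date → JDN 2435049.
The interval is |2396302 − 2435049| = 38747 days.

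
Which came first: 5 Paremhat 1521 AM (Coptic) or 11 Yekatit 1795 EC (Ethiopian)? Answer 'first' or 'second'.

First date → JDN 2380394; second date → JDN 2379639.
JDN 2379639 < JDN 2380394, so the second date is earlier.

second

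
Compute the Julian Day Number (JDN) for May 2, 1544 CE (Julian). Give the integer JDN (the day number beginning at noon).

2285126

Equivalently 12 May 1544 (proleptic Gregorian).
JDN 2400001 is 17 November 1858 CE (Gregorian), MJD 0; the target day is −114875 days from there, so JDN = 2285126.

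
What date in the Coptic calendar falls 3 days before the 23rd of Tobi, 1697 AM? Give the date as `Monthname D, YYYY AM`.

JDN of the 23rd of Tobi, 1697 AM = 2444636.
2444636 − 3 = 2444633.
JDN 2444633 in the Coptic calendar is Tobi 20, 1697 AM.

Tobi 20, 1697 AM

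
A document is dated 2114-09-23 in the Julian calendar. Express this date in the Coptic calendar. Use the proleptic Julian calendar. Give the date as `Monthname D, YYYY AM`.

Thout 26, 1831 AM

The source date corresponds to 7 October 2114 in the Gregorian calendar (JDN 2493462).
That day falls on 26 Thout 1831 AM in the Coptic calendar.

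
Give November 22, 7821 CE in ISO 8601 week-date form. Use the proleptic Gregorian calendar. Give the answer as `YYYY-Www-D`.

The weekday is Thursday (ISO weekday 4).
That Thursday belongs to ISO week 47 of ISO year 7821.

7821-W47-4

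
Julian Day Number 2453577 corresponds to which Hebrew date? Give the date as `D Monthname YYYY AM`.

The Gregorian equivalent of JDN 2453577 is 25 July 2005.
In the Hebrew calendar that day is 18 Tammuz 5765 AM.

18 Tammuz 5765 AM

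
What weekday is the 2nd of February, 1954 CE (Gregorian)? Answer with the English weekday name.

Tuesday

2434776 ≡ 1 (mod 7); counting from Monday = 0 gives Tuesday.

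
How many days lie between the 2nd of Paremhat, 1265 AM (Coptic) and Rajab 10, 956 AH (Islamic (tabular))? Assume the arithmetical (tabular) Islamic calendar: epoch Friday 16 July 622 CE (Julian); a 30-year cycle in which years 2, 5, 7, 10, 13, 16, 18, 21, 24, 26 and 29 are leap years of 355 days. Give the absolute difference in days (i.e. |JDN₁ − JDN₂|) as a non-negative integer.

159

JDN of the first date = 2286887.
JDN of the second date = 2287046.
|2287046 − 2286887| = 159.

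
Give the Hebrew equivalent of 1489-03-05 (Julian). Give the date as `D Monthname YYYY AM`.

3 Nisan 5249 AM

The source date corresponds to 14 March 1489 in the proleptic Gregorian calendar (JDN 2264979).
That day falls on 3 Nisan 5249 AM in the Hebrew calendar.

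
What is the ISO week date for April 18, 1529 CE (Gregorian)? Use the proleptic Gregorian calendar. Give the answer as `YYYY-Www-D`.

1529-W16-4

The weekday is Thursday (ISO weekday 4).
That Thursday belongs to ISO week 16 of ISO year 1529.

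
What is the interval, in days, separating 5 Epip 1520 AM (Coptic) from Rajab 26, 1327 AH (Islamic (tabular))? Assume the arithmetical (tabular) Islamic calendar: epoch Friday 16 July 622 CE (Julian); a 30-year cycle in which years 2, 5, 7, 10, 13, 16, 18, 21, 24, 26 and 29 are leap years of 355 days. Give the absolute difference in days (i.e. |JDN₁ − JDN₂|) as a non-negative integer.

38383

First date → JDN 2380149; second date → JDN 2418532.
The interval is |2380149 − 2418532| = 38383 days.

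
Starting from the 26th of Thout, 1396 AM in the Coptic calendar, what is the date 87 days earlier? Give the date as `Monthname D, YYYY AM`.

JDN of the 26th of Thout, 1396 AM = 2334579.
2334579 − 87 = 2334492.
JDN 2334492 in the Coptic calendar is Epip 5, 1395 AM.

Epip 5, 1395 AM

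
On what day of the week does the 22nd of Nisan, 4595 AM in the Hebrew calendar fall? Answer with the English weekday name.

Thursday

In the proleptic Gregorian calendar this is 29 March 835 (JDN 2026125).
JDN 2026125 mod 7 = 3, and JDN 0 was a Monday, so this is a Thursday.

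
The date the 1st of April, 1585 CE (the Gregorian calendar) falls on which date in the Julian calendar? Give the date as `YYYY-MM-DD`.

1585-03-22

The Julian–Gregorian offset here is 10 days (Julian trailing).
1 April 1585 Gregorian − 10 days → 22 March 1585 Julian.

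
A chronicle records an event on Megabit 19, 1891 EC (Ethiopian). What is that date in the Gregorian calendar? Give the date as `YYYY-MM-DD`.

1899-03-27

Julian Day Number of the source date = 2414741.
Converting JDN 2414741 to the Gregorian calendar gives 27 March 1899 CE.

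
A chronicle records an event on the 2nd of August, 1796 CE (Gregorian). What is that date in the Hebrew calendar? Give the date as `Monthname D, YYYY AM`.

Both dates share Julian Day Number 2377250; in the Hebrew calendar that is 27 Tammuz 5556 AM.

Tammuz 27, 5556 AM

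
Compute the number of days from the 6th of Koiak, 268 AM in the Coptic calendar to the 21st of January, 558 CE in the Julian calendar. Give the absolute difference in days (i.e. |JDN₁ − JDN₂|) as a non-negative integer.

JDN of the first date = 1922647.
JDN of the second date = 1924888.
|1924888 − 1922647| = 2241.

2241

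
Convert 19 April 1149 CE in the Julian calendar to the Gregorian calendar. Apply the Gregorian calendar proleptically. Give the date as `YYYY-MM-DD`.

1149-04-26

The Julian–Gregorian offset here is 7 days (Julian trailing).
19 April 1149 Julian + 7 days → 26 April 1149 Gregorian.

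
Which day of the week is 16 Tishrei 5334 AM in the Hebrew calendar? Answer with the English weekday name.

Equivalently 23 September 1573 Gregorian, JDN 2295852.
Since JDN mod 7 = 6 (0 = Monday), the day is Sunday.

Sunday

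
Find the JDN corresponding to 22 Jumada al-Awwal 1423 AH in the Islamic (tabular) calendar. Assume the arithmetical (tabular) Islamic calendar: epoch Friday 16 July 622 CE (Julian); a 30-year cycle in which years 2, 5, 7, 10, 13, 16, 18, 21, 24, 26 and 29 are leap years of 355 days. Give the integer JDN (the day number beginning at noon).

In the Gregorian calendar the same day is 1 August 2002.
JDN 2400001 is 17 November 1858 CE (Gregorian), MJD 0; the target day is +52487 days from there, so JDN = 2452488.

2452488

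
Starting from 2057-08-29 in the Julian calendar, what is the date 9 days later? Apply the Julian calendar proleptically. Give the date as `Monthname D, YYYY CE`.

JDN of 2057-08-29 = 2472618.
2472618 + 9 = 2472627.
JDN 2472627 in the Julian calendar is September 7, 2057 CE.

September 7, 2057 CE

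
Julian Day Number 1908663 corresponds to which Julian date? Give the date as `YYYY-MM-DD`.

0513-08-20

JDN 1908663 is 22 August 513 in the proleptic Gregorian calendar.
In the Julian calendar that day is 0513-08-20.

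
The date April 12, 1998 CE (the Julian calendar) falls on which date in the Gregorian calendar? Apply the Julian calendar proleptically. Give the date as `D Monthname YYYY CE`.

The Julian–Gregorian offset here is 13 days (Julian trailing).
12 April 1998 Julian + 13 days → 25 April 1998 Gregorian.

25 April 1998 CE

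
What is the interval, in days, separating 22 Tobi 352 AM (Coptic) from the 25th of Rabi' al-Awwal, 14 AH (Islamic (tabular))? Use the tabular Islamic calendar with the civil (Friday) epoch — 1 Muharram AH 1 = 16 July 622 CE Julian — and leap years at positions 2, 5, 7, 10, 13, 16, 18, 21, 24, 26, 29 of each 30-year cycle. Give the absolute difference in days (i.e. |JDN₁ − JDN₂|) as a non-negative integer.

First date → JDN 1953374; second date → JDN 1953130.
The interval is |1953374 − 1953130| = 244 days.

244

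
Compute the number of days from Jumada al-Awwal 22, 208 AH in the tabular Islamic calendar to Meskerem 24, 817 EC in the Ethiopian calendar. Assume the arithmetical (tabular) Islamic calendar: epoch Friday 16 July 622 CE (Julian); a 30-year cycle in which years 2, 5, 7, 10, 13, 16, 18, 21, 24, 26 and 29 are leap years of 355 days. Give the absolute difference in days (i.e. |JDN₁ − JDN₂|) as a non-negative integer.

First date → JDN 2021933; second date → JDN 2022288.
The interval is |2021933 − 2022288| = 355 days.

355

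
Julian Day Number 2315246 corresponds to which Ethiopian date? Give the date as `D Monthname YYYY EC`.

The Gregorian equivalent of JDN 2315246 is 29 October 1626.
In the Ethiopian calendar that day is 22 Tikimt 1619 EC.

22 Tikimt 1619 EC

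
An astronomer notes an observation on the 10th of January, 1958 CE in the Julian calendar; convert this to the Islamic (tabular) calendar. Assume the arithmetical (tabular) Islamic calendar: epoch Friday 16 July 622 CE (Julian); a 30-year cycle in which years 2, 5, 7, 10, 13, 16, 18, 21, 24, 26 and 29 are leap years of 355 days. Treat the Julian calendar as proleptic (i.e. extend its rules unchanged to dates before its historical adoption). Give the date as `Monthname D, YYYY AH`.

Rajab 2, 1377 AH

Both dates share Julian Day Number 2436227; in the tabular Islamic calendar that is 2 Rajab 1377 AH.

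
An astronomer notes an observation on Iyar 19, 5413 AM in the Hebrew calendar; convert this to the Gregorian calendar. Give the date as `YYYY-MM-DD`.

Both dates share Julian Day Number 2324942; in the Gregorian calendar that is 16 May 1653 CE.

1653-05-16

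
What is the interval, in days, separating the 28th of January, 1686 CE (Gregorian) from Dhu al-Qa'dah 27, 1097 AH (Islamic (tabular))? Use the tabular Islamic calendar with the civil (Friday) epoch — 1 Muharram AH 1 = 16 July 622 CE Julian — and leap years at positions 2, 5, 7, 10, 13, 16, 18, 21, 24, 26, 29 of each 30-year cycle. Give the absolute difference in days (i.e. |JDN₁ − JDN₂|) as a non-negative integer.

JDN of the first date = 2336887.
JDN of the second date = 2337147.
|2337147 − 2336887| = 260.

260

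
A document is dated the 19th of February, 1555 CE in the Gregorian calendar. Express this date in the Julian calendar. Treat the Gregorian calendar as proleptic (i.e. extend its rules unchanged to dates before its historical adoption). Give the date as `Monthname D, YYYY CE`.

February 9, 1555 CE

For dates in this range the Gregorian date is 10 days ahead of the Julian.
19 February 1555 Gregorian − 10 days → 9 February 1555 Julian.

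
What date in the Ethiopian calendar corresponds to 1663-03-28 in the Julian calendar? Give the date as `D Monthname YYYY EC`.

Julian Day Number of the source date = 2328555.
Converting JDN 2328555 to the Ethiopian calendar gives 2 Miyazya 1655 EC.

2 Miyazya 1655 EC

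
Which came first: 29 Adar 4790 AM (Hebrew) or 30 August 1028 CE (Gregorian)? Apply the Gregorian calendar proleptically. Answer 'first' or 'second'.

The two dates have Julian Day Numbers 2097330 and 2096771 respectively.
Since 2096771 < 2097330, the second date comes first.

second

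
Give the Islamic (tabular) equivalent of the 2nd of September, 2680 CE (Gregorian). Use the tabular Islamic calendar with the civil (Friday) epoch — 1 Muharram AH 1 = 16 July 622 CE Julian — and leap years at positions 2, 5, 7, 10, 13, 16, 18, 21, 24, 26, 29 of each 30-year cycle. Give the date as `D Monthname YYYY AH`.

15 Rabi' al-Thani 2122 AH

Both dates share Julian Day Number 2700155; in the tabular Islamic calendar that is 15 Rabi' al-Thani 2122 AH.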